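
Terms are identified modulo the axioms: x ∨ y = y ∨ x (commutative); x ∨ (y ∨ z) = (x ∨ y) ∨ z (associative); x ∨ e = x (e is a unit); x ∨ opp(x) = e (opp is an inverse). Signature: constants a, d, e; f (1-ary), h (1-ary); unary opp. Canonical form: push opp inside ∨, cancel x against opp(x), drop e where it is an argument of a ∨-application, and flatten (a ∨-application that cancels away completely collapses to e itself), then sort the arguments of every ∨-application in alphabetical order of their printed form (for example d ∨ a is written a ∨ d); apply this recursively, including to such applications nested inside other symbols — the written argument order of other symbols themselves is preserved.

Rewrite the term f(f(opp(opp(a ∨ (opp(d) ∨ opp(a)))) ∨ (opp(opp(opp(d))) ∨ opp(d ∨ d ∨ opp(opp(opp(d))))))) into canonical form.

Answer: f(f(opp(d) ∨ opp(d) ∨ opp(d)))

Derivation:
Focus inside:  opp(opp(a ∨ (opp(d) ∨ opp(a)))) ∨ (opp(opp(opp(d))) ∨ opp(d ∨ d ∨ opp(opp(opp(d)))))
Push opp inside:  distribute opp over ∨ and collapse double opp
Cancel inverse pairs:  a cancels
Combine occurrences:  opp(d) ∨ opp(d) ∨ opp(d)
Rebuild:  f(f(opp(d) ∨ opp(d) ∨ opp(d)))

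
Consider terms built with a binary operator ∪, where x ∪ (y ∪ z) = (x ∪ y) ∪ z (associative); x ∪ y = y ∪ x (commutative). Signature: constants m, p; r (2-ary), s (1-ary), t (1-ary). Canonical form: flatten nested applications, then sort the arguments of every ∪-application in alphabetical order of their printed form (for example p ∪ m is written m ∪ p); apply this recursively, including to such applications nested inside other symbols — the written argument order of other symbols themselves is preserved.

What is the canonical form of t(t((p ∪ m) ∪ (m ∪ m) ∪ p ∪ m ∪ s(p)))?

Answer: t(t(m ∪ m ∪ m ∪ m ∪ p ∪ p ∪ s(p)))

Derivation:
Descend into:  (p ∪ m) ∪ (m ∪ m) ∪ p ∪ m ∪ s(p)
Merge nested applications:  p ∪ m ∪ m ∪ m ∪ p ∪ m ∪ s(p)
Sort arguments:  m ∪ m ∪ m ∪ m ∪ p ∪ p ∪ s(p)
Rebuild:  t(t(m ∪ m ∪ m ∪ m ∪ p ∪ p ∪ s(p)))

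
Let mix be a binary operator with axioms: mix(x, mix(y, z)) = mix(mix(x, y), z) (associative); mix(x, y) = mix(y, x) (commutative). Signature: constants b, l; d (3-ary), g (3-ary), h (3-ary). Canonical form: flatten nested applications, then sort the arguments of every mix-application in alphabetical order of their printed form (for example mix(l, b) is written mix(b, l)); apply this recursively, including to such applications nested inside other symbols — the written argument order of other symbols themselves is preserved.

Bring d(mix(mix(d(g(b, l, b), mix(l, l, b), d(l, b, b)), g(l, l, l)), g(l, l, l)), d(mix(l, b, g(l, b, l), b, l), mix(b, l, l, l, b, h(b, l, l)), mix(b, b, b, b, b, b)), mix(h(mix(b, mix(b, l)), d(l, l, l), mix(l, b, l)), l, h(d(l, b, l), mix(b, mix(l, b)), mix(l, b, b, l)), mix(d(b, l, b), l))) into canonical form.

Descend into:  mix(h(mix(b, mix(b, l)), d(l, l, l), mix(l, b, l)), l, h(d(l, b, l), mix(b, mix(l, b)), mix(l, b, b, l)), mix(d(b, l, b), l))
Un-nest:  mix(h(mix(b, mix(b, l)), d(l, l, l), mix(l, b, l)), l, h(d(l, b, l), mix(b, mix(l, b)), mix(l, b, b, l)), d(b, l, b), l)
Inside:  h(mix(b, mix(b, l)), d(l, l, l), mix(l, b, l))  →  h(mix(b, b, l), d(l, l, l), mix(b, l, l))
Canonicalize subterm:  h(d(l, b, l), mix(b, mix(l, b)), mix(l, b, b, l))  →  h(d(l, b, l), mix(b, b, l), mix(b, b, l, l))
Sort arguments:  mix(d(b, l, b), h(d(l, b, l), mix(b, b, l), mix(b, b, l, l)), h(mix(b, b, l), d(l, l, l), mix(b, l, l)), l, l)
Put back:  d(mix(d(g(b, l, b), mix(b, l, l), d(l, b, b)), g(l, l, l), g(l, l, l)), d(mix(b, b, g(l, b, l), l, l), mix(b, b, h(b, l, l), l, l, l), mix(b, b, b, b, b, b)), mix(d(b, l, b), h(d(l, b, l), mix(b, b, l), mix(b, b, l, l)), h(mix(b, b, l), d(l, l, l), mix(b, l, l)), l, l))

Answer: d(mix(d(g(b, l, b), mix(b, l, l), d(l, b, b)), g(l, l, l), g(l, l, l)), d(mix(b, b, g(l, b, l), l, l), mix(b, b, h(b, l, l), l, l, l), mix(b, b, b, b, b, b)), mix(d(b, l, b), h(d(l, b, l), mix(b, b, l), mix(b, b, l, l)), h(mix(b, b, l), d(l, l, l), mix(b, l, l)), l, l))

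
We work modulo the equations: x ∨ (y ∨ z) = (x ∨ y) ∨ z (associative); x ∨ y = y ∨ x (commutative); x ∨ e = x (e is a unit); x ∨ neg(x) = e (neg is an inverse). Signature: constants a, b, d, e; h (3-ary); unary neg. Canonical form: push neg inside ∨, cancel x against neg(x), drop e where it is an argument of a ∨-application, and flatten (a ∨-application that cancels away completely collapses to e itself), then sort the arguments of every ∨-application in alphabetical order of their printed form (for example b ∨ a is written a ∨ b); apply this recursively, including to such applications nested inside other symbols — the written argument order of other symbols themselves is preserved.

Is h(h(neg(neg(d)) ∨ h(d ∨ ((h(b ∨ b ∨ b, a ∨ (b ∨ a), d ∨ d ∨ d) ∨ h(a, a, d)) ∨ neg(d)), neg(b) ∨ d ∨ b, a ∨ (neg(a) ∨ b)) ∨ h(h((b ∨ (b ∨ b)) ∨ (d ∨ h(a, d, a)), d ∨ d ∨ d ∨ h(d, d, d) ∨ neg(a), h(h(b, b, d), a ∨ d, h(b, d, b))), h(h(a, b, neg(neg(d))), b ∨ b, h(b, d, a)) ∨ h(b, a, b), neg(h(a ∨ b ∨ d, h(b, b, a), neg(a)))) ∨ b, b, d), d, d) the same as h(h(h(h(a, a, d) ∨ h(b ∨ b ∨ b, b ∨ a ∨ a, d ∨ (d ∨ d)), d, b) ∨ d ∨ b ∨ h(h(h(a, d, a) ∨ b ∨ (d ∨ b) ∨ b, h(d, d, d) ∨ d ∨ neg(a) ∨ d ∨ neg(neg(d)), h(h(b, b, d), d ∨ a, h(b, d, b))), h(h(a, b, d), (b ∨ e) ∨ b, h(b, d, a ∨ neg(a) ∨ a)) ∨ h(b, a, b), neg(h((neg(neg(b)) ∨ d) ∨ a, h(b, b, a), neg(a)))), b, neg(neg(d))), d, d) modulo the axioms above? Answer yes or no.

Answer: yes — both canonical forms are h(h(b ∨ d ∨ h(h(a, a, d) ∨ h(b ∨ b ∨ b, a ∨ a ∨ b, d ∨ d ∨ d), d, b) ∨ h(h(b ∨ b ∨ b ∨ d ∨ h(a, d, a), d ∨ d ∨ d ∨ h(d, d, d) ∨ neg(a), h(h(b, b, d), a ∨ d, h(b, d, b))), h(b, a, b) ∨ h(h(a, b, d), b ∨ b, h(b, d, a)), neg(h(a ∨ b ∨ d, h(b, b, a), neg(a)))), b, d), d, d)

Derivation:
Left:  h(h(neg(neg(d)) ∨ h(d ∨ ((h(b ∨ b ∨ b, a ∨ (b ∨ a), d ∨ d ∨ d) ∨ h(a, a, d)) ∨ neg(d)), neg(b) ∨ d ∨ b, a ∨ (neg(a) ∨ b)) ∨ h(h((b ∨ (b ∨ b)) ∨ (d ∨ h(a, d, a)), d ∨ d ∨ d ∨ h(d, d, d) ∨ neg(a), h(h(b, b, d), a ∨ d, h(b, d, b))), h(h(a, b, neg(neg(d))), b ∨ b, h(b, d, a)) ∨ h(b, a, b), neg(h(a ∨ b ∨ d, h(b, b, a), neg(a)))) ∨ b, b, d), d, d)
  Descend into:  neg(neg(d)) ∨ h(d ∨ ((h(b ∨ b ∨ b, a ∨ (b ∨ a), d ∨ d ∨ d) ∨ h(a, a, d)) ∨ neg(d)), neg(b) ∨ d ∨ b, a ∨ (neg(a) ∨ b)) ∨ h(h((b ∨ (b ∨ b)) ∨ (d ∨ h(a, d, a)), d ∨ d ∨ d ∨ h(d, d, d) ∨ neg(a), h(h(b, b, d), a ∨ d, h(b, d, b))), h(h(a, b, neg(neg(d))), b ∨ b, h(b, d, a)) ∨ h(b, a, b), neg(h(a ∨ b ∨ d, h(b, b, a), neg(a)))) ∨ b
  Push neg inside:  distribute neg over ∨ and collapse double neg
  Combine occurrences:  d ∨ h(h(a, a, d) ∨ h(b ∨ b ∨ b, a ∨ a ∨ b, d ∨ d ∨ d), d, b) ∨ h(h(b ∨ b ∨ b ∨ d ∨ h(a, d, a), d ∨ d ∨ d ∨ h(d, d, d) ∨ neg(a), h(h(b, b, d), a ∨ d, h(b, d, b))), h(b, a, b) ∨ h(h(a, b, d), b ∨ b, h(b, d, a)), neg(h(a ∨ b ∨ d, h(b, b, a), neg(a)))) ∨ b
  Order the arguments:  b ∨ d ∨ h(h(a, a, d) ∨ h(b ∨ b ∨ b, a ∨ a ∨ b, d ∨ d ∨ d), d, b) ∨ h(h(b ∨ b ∨ b ∨ d ∨ h(a, d, a), d ∨ d ∨ d ∨ h(d, d, d) ∨ neg(a), h(h(b, b, d), a ∨ d, h(b, d, b))), h(b, a, b) ∨ h(h(a, b, d), b ∨ b, h(b, d, a)), neg(h(a ∨ b ∨ d, h(b, b, a), neg(a))))
  Rebuild:  h(h(b ∨ d ∨ h(h(a, a, d) ∨ h(b ∨ b ∨ b, a ∨ a ∨ b, d ∨ d ∨ d), d, b) ∨ h(h(b ∨ b ∨ b ∨ d ∨ h(a, d, a), d ∨ d ∨ d ∨ h(d, d, d) ∨ neg(a), h(h(b, b, d), a ∨ d, h(b, d, b))), h(b, a, b) ∨ h(h(a, b, d), b ∨ b, h(b, d, a)), neg(h(a ∨ b ∨ d, h(b, b, a), neg(a)))), b, d), d, d)
Right:  h(h(h(h(a, a, d) ∨ h(b ∨ b ∨ b, b ∨ a ∨ a, d ∨ (d ∨ d)), d, b) ∨ d ∨ b ∨ h(h(h(a, d, a) ∨ b ∨ (d ∨ b) ∨ b, h(d, d, d) ∨ d ∨ neg(a) ∨ d ∨ neg(neg(d)), h(h(b, b, d), d ∨ a, h(b, d, b))), h(h(a, b, d), (b ∨ e) ∨ b, h(b, d, a ∨ neg(a) ∨ a)) ∨ h(b, a, b), neg(h((neg(neg(b)) ∨ d) ∨ a, h(b, b, a), neg(a)))), b, neg(neg(d))), d, d)
  Work inside:  h(h(a, a, d) ∨ h(b ∨ b ∨ b, b ∨ a ∨ a, d ∨ (d ∨ d)), d, b) ∨ d ∨ b ∨ h(h(h(a, d, a) ∨ b ∨ (d ∨ b) ∨ b, h(d, d, d) ∨ d ∨ neg(a) ∨ d ∨ neg(neg(d)), h(h(b, b, d), d ∨ a, h(b, d, b))), h(h(a, b, d), (b ∨ e) ∨ b, h(b, d, a ∨ neg(a) ∨ a)) ∨ h(b, a, b), neg(h((neg(neg(b)) ∨ d) ∨ a, h(b, b, a), neg(a))))
  Push neg inside:  distribute neg over ∨ and collapse double neg
  Combine occurrences:  h(h(a, a, d) ∨ h(b ∨ b ∨ b, a ∨ a ∨ b, d ∨ d ∨ d), d, b) ∨ d ∨ b ∨ h(h(b ∨ b ∨ b ∨ d ∨ h(a, d, a), d ∨ d ∨ d ∨ h(d, d, d) ∨ neg(a), h(h(b, b, d), a ∨ d, h(b, d, b))), h(b, a, b) ∨ h(h(a, b, d), b ∨ b, h(b, d, a)), neg(h(a ∨ b ∨ d, h(b, b, a), neg(a))))
  Sort:  b ∨ d ∨ h(h(a, a, d) ∨ h(b ∨ b ∨ b, a ∨ a ∨ b, d ∨ d ∨ d), d, b) ∨ h(h(b ∨ b ∨ b ∨ d ∨ h(a, d, a), d ∨ d ∨ d ∨ h(d, d, d) ∨ neg(a), h(h(b, b, d), a ∨ d, h(b, d, b))), h(b, a, b) ∨ h(h(a, b, d), b ∨ b, h(b, d, a)), neg(h(a ∨ b ∨ d, h(b, b, a), neg(a))))
  Put back:  h(h(b ∨ d ∨ h(h(a, a, d) ∨ h(b ∨ b ∨ b, a ∨ a ∨ b, d ∨ d ∨ d), d, b) ∨ h(h(b ∨ b ∨ b ∨ d ∨ h(a, d, a), d ∨ d ∨ d ∨ h(d, d, d) ∨ neg(a), h(h(b, b, d), a ∨ d, h(b, d, b))), h(b, a, b) ∨ h(h(a, b, d), b ∨ b, h(b, d, a)), neg(h(a ∨ b ∨ d, h(b, b, a), neg(a)))), b, d), d, d)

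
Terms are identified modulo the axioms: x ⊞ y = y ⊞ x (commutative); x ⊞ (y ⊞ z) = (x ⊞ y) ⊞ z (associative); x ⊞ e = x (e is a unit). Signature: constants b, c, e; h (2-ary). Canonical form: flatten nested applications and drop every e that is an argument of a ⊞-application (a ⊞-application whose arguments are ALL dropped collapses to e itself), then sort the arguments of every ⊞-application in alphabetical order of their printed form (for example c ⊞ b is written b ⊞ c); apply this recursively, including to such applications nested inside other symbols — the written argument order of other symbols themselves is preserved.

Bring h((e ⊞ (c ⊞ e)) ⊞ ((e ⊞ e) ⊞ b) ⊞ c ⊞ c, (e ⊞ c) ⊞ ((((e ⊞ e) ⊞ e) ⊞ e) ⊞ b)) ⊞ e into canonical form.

Answer: h(b ⊞ c ⊞ c ⊞ c, b ⊞ c)

Derivation:
Canonicalize subterm:  h((e ⊞ (c ⊞ e)) ⊞ ((e ⊞ e) ⊞ b) ⊞ c ⊞ c, (e ⊞ c) ⊞ ((((e ⊞ e) ⊞ e) ⊞ e) ⊞ b))  →  h(b ⊞ c ⊞ c ⊞ c, b ⊞ c)
Unit:  drop e
Sort arguments:  h(b ⊞ c ⊞ c ⊞ c, b ⊞ c)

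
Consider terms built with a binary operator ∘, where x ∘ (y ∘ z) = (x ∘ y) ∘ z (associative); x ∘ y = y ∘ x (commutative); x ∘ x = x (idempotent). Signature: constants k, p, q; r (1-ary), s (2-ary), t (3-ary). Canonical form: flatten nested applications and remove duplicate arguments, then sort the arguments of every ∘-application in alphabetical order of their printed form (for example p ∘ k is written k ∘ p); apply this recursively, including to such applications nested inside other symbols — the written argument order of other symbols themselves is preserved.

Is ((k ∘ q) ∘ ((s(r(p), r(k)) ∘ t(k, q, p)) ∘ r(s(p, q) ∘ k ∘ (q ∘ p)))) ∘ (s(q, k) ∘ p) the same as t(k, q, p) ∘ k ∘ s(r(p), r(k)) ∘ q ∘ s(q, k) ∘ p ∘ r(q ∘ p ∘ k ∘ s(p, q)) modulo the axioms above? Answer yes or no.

Answer: yes — both canonical forms are k ∘ p ∘ q ∘ r(k ∘ p ∘ q ∘ s(p, q)) ∘ s(q, k) ∘ s(r(p), r(k)) ∘ t(k, q, p)

Derivation:
Left:  ((k ∘ q) ∘ ((s(r(p), r(k)) ∘ t(k, q, p)) ∘ r(s(p, q) ∘ k ∘ (q ∘ p)))) ∘ (s(q, k) ∘ p)
  Un-nest:  k ∘ q ∘ s(r(p), r(k)) ∘ t(k, q, p) ∘ r(s(p, q) ∘ k ∘ (q ∘ p)) ∘ s(q, k) ∘ p
  Simplify inside:  r(s(p, q) ∘ k ∘ (q ∘ p))  →  r(k ∘ p ∘ q ∘ s(p, q))
  Order the arguments:  k ∘ p ∘ q ∘ r(k ∘ p ∘ q ∘ s(p, q)) ∘ s(q, k) ∘ s(r(p), r(k)) ∘ t(k, q, p)
Right:  t(k, q, p) ∘ k ∘ s(r(p), r(k)) ∘ q ∘ s(q, k) ∘ p ∘ r(q ∘ p ∘ k ∘ s(p, q))
  Inside:  r(q ∘ p ∘ k ∘ s(p, q))  →  r(k ∘ p ∘ q ∘ s(p, q))
  Sort arguments:  k ∘ p ∘ q ∘ r(k ∘ p ∘ q ∘ s(p, q)) ∘ s(q, k) ∘ s(r(p), r(k)) ∘ t(k, q, p)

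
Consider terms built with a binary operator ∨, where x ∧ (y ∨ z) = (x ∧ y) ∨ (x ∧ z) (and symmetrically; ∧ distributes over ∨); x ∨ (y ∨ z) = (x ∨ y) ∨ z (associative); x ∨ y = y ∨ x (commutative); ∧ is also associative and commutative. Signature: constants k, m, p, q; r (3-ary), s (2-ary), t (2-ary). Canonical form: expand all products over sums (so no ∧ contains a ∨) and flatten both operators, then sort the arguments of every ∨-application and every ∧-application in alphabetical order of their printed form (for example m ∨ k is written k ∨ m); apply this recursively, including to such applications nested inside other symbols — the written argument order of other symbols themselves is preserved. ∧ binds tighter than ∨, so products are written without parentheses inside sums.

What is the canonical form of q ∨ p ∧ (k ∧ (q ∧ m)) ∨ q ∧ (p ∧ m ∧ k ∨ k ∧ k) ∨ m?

Answer: k ∧ k ∧ q ∨ k ∧ m ∧ p ∧ q ∨ k ∧ m ∧ p ∧ q ∨ m ∨ q

Derivation:
Distribute:  q ∨ k ∧ m ∧ p ∧ q ∨ k ∧ m ∧ p ∧ q ∨ k ∧ k ∧ q ∨ m
Sort:  k ∧ k ∧ q ∨ k ∧ m ∧ p ∧ q ∨ k ∧ m ∧ p ∧ q ∨ m ∨ q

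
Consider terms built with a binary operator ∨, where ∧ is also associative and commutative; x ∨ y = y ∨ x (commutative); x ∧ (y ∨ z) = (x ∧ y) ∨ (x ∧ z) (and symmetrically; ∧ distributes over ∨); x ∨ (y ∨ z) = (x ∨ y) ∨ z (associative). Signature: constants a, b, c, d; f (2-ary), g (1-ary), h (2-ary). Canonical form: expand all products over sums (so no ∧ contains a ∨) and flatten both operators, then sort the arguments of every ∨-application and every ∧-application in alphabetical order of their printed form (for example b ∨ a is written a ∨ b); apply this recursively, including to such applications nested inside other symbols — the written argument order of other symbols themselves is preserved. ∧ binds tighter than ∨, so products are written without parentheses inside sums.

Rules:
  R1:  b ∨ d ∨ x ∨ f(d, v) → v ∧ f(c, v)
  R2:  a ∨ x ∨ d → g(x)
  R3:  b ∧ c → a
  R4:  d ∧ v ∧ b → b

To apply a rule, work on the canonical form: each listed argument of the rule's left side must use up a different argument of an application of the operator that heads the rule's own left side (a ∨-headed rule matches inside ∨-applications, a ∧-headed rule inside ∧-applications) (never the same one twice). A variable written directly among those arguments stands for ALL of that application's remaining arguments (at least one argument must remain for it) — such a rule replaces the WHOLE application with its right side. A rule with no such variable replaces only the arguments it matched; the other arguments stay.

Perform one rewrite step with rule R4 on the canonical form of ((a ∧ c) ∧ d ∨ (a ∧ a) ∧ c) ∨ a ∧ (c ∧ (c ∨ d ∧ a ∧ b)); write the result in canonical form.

Canonical form:  a ∧ a ∧ b ∧ c ∧ d ∨ a ∧ a ∧ c ∨ a ∧ c ∧ c ∨ a ∧ c ∧ d
R4 matches:  uses b, d;  v := a ∧ a ∧ c
The variable takes the whole remainder — replace the entire application.
Giving:  a ∧ a ∧ c ∨ a ∧ c ∧ c ∨ a ∧ c ∧ d ∨ b

Answer: a ∧ a ∧ c ∨ a ∧ c ∧ c ∨ a ∧ c ∧ d ∨ b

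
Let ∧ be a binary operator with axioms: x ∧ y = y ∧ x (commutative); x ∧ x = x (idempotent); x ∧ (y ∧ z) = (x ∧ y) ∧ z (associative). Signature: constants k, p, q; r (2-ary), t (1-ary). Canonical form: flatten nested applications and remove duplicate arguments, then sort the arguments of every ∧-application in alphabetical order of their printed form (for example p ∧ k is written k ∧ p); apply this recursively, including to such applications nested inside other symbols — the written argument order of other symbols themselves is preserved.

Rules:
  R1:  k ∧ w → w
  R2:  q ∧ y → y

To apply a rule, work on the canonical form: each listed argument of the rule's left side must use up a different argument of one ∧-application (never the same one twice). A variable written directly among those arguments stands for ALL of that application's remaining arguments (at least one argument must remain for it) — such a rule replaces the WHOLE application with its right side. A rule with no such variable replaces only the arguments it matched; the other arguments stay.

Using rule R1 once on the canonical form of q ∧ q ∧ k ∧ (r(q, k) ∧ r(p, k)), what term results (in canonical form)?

Answer: q ∧ r(p, k) ∧ r(q, k)

Derivation:
Canonical form:  k ∧ q ∧ r(p, k) ∧ r(q, k)
Apply R1:  consuming k;  w := q ∧ r(p, k) ∧ r(q, k)
The variable takes the whole remainder — replace the entire application.
Giving:  q ∧ r(p, k) ∧ r(q, k)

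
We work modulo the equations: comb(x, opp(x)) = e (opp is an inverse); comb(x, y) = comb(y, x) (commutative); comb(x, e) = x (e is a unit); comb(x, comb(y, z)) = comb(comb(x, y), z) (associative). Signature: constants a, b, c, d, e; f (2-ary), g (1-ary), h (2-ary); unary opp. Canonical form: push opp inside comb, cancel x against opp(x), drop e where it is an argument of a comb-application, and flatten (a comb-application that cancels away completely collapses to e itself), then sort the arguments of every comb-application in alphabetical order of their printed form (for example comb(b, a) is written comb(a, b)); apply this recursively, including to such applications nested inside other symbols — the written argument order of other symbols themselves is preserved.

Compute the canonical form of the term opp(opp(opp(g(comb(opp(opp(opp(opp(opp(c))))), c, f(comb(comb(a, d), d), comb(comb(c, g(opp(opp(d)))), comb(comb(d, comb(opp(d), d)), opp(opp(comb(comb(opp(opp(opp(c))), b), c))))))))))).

Push opp inside:  distribute opp over comb and collapse double opp
Combine occurrences:  opp(g(f(comb(a, d, d), comb(b, c, d, g(d)))))

Answer: opp(g(f(comb(a, d, d), comb(b, c, d, g(d)))))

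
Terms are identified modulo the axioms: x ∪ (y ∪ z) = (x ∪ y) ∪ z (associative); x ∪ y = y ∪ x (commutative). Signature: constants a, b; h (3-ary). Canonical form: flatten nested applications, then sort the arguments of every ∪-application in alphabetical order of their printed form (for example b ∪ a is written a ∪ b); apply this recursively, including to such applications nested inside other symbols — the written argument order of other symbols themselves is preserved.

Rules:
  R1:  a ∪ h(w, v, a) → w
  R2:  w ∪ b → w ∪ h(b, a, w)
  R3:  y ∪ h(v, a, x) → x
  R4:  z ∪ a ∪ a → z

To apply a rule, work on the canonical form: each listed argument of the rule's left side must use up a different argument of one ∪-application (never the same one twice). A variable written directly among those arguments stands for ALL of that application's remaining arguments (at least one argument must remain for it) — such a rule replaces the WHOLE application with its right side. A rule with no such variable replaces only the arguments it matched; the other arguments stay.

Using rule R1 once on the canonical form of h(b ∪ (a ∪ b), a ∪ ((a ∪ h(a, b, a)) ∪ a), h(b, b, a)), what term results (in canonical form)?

Canonical form:  h(a ∪ b ∪ b, a ∪ a ∪ a ∪ h(a, b, a), h(b, b, a))
Apply R1:  consuming a, h(a, b, a);  v := b, w := a
Result:  h(a ∪ b ∪ b, a ∪ a ∪ a, h(b, b, a))

Answer: h(a ∪ b ∪ b, a ∪ a ∪ a, h(b, b, a))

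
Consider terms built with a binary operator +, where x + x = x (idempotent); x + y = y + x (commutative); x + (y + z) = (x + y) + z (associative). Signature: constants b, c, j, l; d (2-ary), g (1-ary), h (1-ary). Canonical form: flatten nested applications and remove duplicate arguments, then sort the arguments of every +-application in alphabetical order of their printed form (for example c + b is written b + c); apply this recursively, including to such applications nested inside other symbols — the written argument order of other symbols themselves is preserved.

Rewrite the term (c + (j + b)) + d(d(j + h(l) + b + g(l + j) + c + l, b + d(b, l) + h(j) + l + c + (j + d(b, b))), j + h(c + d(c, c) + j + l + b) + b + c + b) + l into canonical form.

Flatten:  c + j + b + d(d(j + h(l) + b + g(l + j) + c + l, b + d(b, l) + h(j) + l + c + (j + d(b, b))), j + h(c + d(c, c) + j + l + b) + b + c + b) + l
Simplify inside:  d(d(j + h(l) + b + g(l + j) + c + l, b + d(b, l) + h(j) + l + c + (j + d(b, b))), j + h(c + d(c, c) + j + l + b) + b + c + b)  →  d(d(b + c + g(j + l) + h(l) + j + l, b + c + d(b, b) + d(b, l) + h(j) + j + l), b + c + h(b + c + d(c, c) + j + l) + j)
Sort:  b + c + d(d(b + c + g(j + l) + h(l) + j + l, b + c + d(b, b) + d(b, l) + h(j) + j + l), b + c + h(b + c + d(c, c) + j + l) + j) + j + l

Answer: b + c + d(d(b + c + g(j + l) + h(l) + j + l, b + c + d(b, b) + d(b, l) + h(j) + j + l), b + c + h(b + c + d(c, c) + j + l) + j) + j + l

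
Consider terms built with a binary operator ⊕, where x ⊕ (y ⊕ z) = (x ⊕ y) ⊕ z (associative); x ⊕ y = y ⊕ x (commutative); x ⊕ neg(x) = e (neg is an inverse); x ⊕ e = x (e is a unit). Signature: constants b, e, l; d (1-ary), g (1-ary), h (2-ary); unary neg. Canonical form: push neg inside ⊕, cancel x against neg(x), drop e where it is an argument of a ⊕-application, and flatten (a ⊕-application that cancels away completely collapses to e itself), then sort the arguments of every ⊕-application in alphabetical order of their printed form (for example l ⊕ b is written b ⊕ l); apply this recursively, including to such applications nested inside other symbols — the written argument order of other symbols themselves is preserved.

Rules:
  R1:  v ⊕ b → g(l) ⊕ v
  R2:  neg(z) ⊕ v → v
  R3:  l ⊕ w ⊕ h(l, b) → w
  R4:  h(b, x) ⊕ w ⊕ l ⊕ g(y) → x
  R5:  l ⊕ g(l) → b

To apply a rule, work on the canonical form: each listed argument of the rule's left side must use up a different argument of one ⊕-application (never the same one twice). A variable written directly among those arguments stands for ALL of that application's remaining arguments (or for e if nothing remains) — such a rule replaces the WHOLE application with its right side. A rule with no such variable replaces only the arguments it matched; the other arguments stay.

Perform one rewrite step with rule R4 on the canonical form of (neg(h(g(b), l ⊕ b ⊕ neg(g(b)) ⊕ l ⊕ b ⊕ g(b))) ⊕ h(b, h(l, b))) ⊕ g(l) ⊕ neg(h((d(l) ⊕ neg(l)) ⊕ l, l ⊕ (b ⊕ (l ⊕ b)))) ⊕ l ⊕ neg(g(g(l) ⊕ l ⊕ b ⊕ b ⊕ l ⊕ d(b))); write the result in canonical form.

Answer: h(l, b)

Derivation:
Canonical form:  g(l) ⊕ h(b, h(l, b)) ⊕ l ⊕ neg(g(b ⊕ b ⊕ d(b) ⊕ g(l) ⊕ l ⊕ l)) ⊕ neg(h(d(l), b ⊕ b ⊕ l ⊕ l)) ⊕ neg(h(g(b), b ⊕ b ⊕ l ⊕ l))
R4 matches:  uses g(l), h(b, h(l, b)), l;  w := neg(g(b ⊕ b ⊕ d(b) ⊕ g(l) ⊕ l ⊕ l)) ⊕ neg(h(d(l), b ⊕ b ⊕ l ⊕ l)) ⊕ neg(h(g(b), b ⊕ b ⊕ l ⊕ l)), x := h(l, b), y := l
The variable takes the whole remainder — replace the entire application.
Result:  h(l, b)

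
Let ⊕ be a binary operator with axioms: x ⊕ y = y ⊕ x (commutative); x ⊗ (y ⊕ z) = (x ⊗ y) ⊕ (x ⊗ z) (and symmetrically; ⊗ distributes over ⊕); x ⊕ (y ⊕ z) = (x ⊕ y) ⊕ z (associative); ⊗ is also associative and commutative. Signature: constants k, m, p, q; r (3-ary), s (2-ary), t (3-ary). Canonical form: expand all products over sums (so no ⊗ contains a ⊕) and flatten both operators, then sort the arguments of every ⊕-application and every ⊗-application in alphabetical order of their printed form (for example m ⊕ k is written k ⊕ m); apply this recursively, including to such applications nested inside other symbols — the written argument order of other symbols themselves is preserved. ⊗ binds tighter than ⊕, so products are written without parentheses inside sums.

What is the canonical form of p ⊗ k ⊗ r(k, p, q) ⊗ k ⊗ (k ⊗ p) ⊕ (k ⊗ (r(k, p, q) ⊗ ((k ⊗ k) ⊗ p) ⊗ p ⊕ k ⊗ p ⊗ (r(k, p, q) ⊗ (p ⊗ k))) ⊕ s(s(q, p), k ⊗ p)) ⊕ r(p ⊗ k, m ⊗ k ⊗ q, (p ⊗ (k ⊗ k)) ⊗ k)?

Expand products over sums:  k ⊗ k ⊗ k ⊗ p ⊗ p ⊗ r(k, p, q) ⊕ k ⊗ k ⊗ k ⊗ p ⊗ p ⊗ r(k, p, q) ⊕ k ⊗ k ⊗ k ⊗ p ⊗ p ⊗ r(k, p, q) ⊕ s(s(q, p), k ⊗ p) ⊕ r(k ⊗ p, k ⊗ m ⊗ q, k ⊗ k ⊗ k ⊗ p)
Order the arguments:  k ⊗ k ⊗ k ⊗ p ⊗ p ⊗ r(k, p, q) ⊕ k ⊗ k ⊗ k ⊗ p ⊗ p ⊗ r(k, p, q) ⊕ k ⊗ k ⊗ k ⊗ p ⊗ p ⊗ r(k, p, q) ⊕ r(k ⊗ p, k ⊗ m ⊗ q, k ⊗ k ⊗ k ⊗ p) ⊕ s(s(q, p), k ⊗ p)

Answer: k ⊗ k ⊗ k ⊗ p ⊗ p ⊗ r(k, p, q) ⊕ k ⊗ k ⊗ k ⊗ p ⊗ p ⊗ r(k, p, q) ⊕ k ⊗ k ⊗ k ⊗ p ⊗ p ⊗ r(k, p, q) ⊕ r(k ⊗ p, k ⊗ m ⊗ q, k ⊗ k ⊗ k ⊗ p) ⊕ s(s(q, p), k ⊗ p)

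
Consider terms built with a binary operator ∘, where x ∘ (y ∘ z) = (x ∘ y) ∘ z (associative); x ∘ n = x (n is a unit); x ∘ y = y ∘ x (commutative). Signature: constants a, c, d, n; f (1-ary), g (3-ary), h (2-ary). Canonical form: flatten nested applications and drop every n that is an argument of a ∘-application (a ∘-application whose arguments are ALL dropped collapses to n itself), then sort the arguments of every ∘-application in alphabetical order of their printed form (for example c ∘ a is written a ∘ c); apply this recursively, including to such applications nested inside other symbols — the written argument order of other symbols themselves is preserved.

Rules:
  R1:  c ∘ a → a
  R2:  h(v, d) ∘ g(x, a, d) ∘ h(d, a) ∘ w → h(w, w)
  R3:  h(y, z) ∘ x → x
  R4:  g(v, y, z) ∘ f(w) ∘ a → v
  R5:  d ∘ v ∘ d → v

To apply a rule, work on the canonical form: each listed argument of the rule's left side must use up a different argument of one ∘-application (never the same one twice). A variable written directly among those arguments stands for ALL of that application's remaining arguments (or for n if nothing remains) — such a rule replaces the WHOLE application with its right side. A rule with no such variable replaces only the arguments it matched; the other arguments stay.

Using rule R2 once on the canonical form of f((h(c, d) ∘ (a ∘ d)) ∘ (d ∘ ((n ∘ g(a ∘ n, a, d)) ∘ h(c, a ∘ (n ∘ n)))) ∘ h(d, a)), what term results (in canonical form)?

Answer: f(h(a ∘ d ∘ d ∘ h(c, a), a ∘ d ∘ d ∘ h(c, a)))

Derivation:
Canonical form:  f(a ∘ d ∘ d ∘ g(a, a, d) ∘ h(c, a) ∘ h(c, d) ∘ h(d, a))
Apply R2:  consuming g(a, a, d), h(c, d), h(d, a);  v := c, w := a ∘ d ∘ d ∘ h(c, a), x := a
The extension variable absorbs all remaining arguments, so the whole application is rewritten.
Giving:  f(h(a ∘ d ∘ d ∘ h(c, a), a ∘ d ∘ d ∘ h(c, a)))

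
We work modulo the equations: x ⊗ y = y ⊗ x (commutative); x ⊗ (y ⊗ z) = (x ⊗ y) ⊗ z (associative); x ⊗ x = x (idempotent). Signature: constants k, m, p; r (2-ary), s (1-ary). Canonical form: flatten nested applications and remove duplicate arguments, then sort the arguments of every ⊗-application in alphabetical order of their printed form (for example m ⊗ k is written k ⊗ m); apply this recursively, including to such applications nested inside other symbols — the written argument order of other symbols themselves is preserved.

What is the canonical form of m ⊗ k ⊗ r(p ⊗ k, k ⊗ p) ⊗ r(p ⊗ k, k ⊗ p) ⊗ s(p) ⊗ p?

Canonicalize subterm:  r(p ⊗ k, k ⊗ p)  →  r(k ⊗ p, k ⊗ p)
Canonicalize subterm:  r(p ⊗ k, k ⊗ p)  →  r(k ⊗ p, k ⊗ p)
Idempotence:  drop duplicate r(k ⊗ p, k ⊗ p)
Sort:  k ⊗ m ⊗ p ⊗ r(k ⊗ p, k ⊗ p) ⊗ s(p)

Answer: k ⊗ m ⊗ p ⊗ r(k ⊗ p, k ⊗ p) ⊗ s(p)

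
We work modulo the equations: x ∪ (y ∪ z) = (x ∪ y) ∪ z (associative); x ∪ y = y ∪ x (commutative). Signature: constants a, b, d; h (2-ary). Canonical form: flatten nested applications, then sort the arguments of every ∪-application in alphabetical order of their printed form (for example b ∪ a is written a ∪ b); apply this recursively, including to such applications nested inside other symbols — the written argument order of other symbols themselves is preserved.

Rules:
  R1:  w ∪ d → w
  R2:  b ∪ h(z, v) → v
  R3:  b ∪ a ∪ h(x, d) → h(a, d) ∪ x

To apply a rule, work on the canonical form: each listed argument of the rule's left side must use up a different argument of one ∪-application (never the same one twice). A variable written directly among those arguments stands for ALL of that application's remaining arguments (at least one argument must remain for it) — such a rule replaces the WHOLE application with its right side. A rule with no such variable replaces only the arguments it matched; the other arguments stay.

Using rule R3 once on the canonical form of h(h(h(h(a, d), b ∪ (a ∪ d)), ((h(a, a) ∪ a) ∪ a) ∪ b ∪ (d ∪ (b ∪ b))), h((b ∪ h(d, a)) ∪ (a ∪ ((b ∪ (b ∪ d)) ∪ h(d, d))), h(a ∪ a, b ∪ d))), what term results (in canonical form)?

Canonical form:  h(h(h(h(a, d), a ∪ b ∪ d), a ∪ a ∪ b ∪ b ∪ b ∪ d ∪ h(a, a)), h(a ∪ b ∪ b ∪ b ∪ d ∪ h(d, a) ∪ h(d, d), h(a ∪ a, b ∪ d)))
Match R3:  consume a, b, h(d, d);  x := d
Giving:  h(h(h(h(a, d), a ∪ b ∪ d), a ∪ a ∪ b ∪ b ∪ b ∪ d ∪ h(a, a)), h(b ∪ b ∪ d ∪ d ∪ h(a, d) ∪ h(d, a), h(a ∪ a, b ∪ d)))

Answer: h(h(h(h(a, d), a ∪ b ∪ d), a ∪ a ∪ b ∪ b ∪ b ∪ d ∪ h(a, a)), h(b ∪ b ∪ d ∪ d ∪ h(a, d) ∪ h(d, a), h(a ∪ a, b ∪ d)))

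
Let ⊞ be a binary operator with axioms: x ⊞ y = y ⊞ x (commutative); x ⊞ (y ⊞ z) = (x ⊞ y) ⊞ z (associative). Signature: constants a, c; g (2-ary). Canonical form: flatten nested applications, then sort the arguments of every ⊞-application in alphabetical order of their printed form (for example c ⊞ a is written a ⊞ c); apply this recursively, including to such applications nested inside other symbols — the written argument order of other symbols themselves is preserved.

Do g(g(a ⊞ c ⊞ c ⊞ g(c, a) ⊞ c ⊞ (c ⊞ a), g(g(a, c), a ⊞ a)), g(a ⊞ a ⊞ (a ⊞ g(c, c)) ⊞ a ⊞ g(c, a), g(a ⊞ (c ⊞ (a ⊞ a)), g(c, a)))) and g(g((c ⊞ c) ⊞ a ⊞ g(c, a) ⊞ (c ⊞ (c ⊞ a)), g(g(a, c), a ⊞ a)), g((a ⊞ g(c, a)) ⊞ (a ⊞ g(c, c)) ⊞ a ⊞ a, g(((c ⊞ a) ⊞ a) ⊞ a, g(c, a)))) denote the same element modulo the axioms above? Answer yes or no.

Answer: yes — both canonical forms are g(g(a ⊞ a ⊞ c ⊞ c ⊞ c ⊞ c ⊞ g(c, a), g(g(a, c), a ⊞ a)), g(a ⊞ a ⊞ a ⊞ a ⊞ g(c, a) ⊞ g(c, c), g(a ⊞ a ⊞ a ⊞ c, g(c, a))))

Derivation:
Left:  g(g(a ⊞ c ⊞ c ⊞ g(c, a) ⊞ c ⊞ (c ⊞ a), g(g(a, c), a ⊞ a)), g(a ⊞ a ⊞ (a ⊞ g(c, c)) ⊞ a ⊞ g(c, a), g(a ⊞ (c ⊞ (a ⊞ a)), g(c, a))))
  Work inside:  a ⊞ a ⊞ (a ⊞ g(c, c)) ⊞ a ⊞ g(c, a)
  Un-nest:  a ⊞ a ⊞ a ⊞ g(c, c) ⊞ a ⊞ g(c, a)
  Sort:  a ⊞ a ⊞ a ⊞ a ⊞ g(c, a) ⊞ g(c, c)
  Put back:  g(g(a ⊞ a ⊞ c ⊞ c ⊞ c ⊞ c ⊞ g(c, a), g(g(a, c), a ⊞ a)), g(a ⊞ a ⊞ a ⊞ a ⊞ g(c, a) ⊞ g(c, c), g(a ⊞ a ⊞ a ⊞ c, g(c, a))))
Right:  g(g((c ⊞ c) ⊞ a ⊞ g(c, a) ⊞ (c ⊞ (c ⊞ a)), g(g(a, c), a ⊞ a)), g((a ⊞ g(c, a)) ⊞ (a ⊞ g(c, c)) ⊞ a ⊞ a, g(((c ⊞ a) ⊞ a) ⊞ a, g(c, a))))
  Work inside:  (a ⊞ g(c, a)) ⊞ (a ⊞ g(c, c)) ⊞ a ⊞ a
  Merge nested applications:  a ⊞ g(c, a) ⊞ a ⊞ g(c, c) ⊞ a ⊞ a
  Order the arguments:  a ⊞ a ⊞ a ⊞ a ⊞ g(c, a) ⊞ g(c, c)
  Rebuild:  g(g(a ⊞ a ⊞ c ⊞ c ⊞ c ⊞ c ⊞ g(c, a), g(g(a, c), a ⊞ a)), g(a ⊞ a ⊞ a ⊞ a ⊞ g(c, a) ⊞ g(c, c), g(a ⊞ a ⊞ a ⊞ c, g(c, a))))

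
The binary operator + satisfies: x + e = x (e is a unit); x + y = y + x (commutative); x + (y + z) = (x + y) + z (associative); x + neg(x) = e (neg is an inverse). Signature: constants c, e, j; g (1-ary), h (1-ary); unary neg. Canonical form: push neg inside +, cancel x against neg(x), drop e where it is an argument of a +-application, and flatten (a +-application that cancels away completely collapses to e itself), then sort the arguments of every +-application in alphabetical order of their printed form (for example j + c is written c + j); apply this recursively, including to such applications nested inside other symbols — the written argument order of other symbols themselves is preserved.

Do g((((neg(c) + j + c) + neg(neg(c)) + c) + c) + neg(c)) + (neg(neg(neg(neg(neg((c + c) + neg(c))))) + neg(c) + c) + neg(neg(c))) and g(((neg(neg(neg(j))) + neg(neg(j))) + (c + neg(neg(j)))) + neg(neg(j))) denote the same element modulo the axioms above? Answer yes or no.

Left:  g((((neg(c) + j + c) + neg(neg(c)) + c) + c) + neg(c)) + (neg(neg(neg(neg(neg((c + c) + neg(c))))) + neg(c) + c) + neg(neg(c)))
  Push neg inside:  distribute neg over + and collapse double neg
  Cancel:  c cancels
  Collect terms:  g(c + c + j)
Right:  g(((neg(neg(neg(j))) + neg(neg(j))) + (c + neg(neg(j)))) + neg(neg(j)))
  Descend into:  ((neg(neg(neg(j))) + neg(neg(j))) + (c + neg(neg(j)))) + neg(neg(j))
  Push neg inside:  distribute neg over + and collapse double neg
  Collect terms:  j + j + c
  Sort arguments:  c + j + j
  Put back:  g(c + j + j)

Answer: no — g(c + c + j) vs g(c + j + j)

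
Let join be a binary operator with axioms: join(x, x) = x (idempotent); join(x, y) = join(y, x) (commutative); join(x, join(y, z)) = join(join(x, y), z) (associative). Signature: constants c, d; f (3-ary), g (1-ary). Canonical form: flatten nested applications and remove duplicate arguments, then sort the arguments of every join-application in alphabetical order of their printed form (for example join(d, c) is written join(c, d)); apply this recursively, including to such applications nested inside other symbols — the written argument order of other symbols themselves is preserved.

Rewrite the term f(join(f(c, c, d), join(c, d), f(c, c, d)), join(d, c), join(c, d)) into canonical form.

Descend into:  join(f(c, c, d), join(c, d), f(c, c, d))
Flatten:  join(f(c, c, d), c, d, f(c, c, d))
Idempotence:  drop duplicate f(c, c, d)
Sort arguments:  join(c, d, f(c, c, d))
Rebuild:  f(join(c, d, f(c, c, d)), join(c, d), join(c, d))

Answer: f(join(c, d, f(c, c, d)), join(c, d), join(c, d))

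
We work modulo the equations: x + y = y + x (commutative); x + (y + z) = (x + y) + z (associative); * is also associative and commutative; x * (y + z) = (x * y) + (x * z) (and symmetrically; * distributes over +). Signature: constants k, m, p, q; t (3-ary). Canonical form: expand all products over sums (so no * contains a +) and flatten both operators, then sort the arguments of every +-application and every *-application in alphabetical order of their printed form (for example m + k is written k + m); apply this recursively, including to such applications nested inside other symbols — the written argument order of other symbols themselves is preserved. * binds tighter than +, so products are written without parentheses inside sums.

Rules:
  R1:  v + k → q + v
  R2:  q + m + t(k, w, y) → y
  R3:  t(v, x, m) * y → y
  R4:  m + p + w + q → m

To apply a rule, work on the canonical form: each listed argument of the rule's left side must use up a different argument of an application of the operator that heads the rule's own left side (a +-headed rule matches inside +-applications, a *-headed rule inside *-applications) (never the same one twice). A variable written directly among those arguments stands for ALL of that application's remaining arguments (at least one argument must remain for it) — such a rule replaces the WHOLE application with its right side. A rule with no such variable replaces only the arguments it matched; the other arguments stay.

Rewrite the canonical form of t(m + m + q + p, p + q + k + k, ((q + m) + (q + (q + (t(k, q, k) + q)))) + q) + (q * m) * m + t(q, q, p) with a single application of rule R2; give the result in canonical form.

Answer: m * m * q + t(m + m + p + q, k + k + p + q, k + q + q + q + q) + t(q, q, p)

Derivation:
Canonical form:  m * m * q + t(m + m + p + q, k + k + p + q, m + q + q + q + q + q + t(k, q, k)) + t(q, q, p)
Match R2:  consume m, q, t(k, q, k);  w := q, y := k
Giving:  m * m * q + t(m + m + p + q, k + k + p + q, k + q + q + q + q) + t(q, q, p)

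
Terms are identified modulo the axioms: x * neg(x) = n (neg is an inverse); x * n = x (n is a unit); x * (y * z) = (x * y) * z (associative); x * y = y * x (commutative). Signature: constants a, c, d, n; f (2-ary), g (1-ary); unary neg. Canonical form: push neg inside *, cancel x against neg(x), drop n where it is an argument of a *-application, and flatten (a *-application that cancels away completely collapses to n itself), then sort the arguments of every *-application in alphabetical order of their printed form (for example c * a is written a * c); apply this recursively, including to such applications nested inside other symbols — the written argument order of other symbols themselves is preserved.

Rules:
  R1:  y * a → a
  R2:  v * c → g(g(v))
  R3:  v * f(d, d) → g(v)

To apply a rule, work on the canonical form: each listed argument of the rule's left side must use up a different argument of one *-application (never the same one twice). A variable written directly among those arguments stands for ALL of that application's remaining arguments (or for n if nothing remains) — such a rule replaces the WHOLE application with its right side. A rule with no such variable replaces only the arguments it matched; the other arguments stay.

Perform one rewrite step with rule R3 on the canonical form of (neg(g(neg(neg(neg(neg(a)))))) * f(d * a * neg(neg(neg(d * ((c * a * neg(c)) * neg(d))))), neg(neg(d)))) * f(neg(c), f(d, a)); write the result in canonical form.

Canonical form:  f(d, d) * f(neg(c), f(d, a)) * neg(g(a))
Apply R3:  consuming f(d, d);  v := f(neg(c), f(d, a)) * neg(g(a))
The variable takes the whole remainder — replace the entire application.
Result:  g(f(neg(c), f(d, a)) * neg(g(a)))

Answer: g(f(neg(c), f(d, a)) * neg(g(a)))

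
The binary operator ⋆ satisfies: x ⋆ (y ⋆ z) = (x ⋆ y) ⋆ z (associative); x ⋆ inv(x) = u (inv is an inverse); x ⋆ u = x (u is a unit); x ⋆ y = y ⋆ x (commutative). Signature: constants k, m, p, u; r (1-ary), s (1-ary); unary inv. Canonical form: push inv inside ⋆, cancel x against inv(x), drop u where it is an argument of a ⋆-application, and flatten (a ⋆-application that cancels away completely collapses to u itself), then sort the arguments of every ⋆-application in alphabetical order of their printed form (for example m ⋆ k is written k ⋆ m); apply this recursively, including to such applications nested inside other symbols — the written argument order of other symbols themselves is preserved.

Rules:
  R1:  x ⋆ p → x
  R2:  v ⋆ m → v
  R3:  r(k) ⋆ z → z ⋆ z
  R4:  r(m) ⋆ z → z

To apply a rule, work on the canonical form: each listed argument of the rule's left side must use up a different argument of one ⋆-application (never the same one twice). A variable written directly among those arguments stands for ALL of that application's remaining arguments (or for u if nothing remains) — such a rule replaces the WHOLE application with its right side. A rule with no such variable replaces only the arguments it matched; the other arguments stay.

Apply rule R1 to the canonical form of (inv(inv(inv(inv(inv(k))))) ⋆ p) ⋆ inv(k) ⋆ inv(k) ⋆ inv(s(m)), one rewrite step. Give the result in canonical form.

Canonical form:  inv(k) ⋆ inv(k) ⋆ inv(k) ⋆ inv(s(m)) ⋆ p
Match R1:  consume p;  x := inv(k) ⋆ inv(k) ⋆ inv(k) ⋆ inv(s(m))
The variable takes the whole remainder — replace the entire application.
Result:  inv(k) ⋆ inv(k) ⋆ inv(k) ⋆ inv(s(m))

Answer: inv(k) ⋆ inv(k) ⋆ inv(k) ⋆ inv(s(m))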